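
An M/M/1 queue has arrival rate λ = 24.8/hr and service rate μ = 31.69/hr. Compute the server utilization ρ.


ρ = λ/μ = 24.8/31.69 = 0.7826

Final: 0.7826


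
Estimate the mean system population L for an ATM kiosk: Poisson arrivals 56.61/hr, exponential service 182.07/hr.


ρ = λ/μ = 56.61/182.07 = 0.3109
L = ρ/(1−ρ) = 0.3109/(1 − 0.3109) = 0.3109/0.6891 = 0.4512

Final: 0.4512


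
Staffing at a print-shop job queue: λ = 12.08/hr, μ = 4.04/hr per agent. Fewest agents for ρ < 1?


Stability requires cμ > λ ⇔ c > λ/μ.
λ/μ = 12.08/4.04 = 2.9901
Minimum integer c = ⌊2.9901⌋ + 1 = 3
Check: 3·4.04 = 12.12 > 12.08, while 2·4.04 = 8.08 ≤ 12.08

Final: 3 servers


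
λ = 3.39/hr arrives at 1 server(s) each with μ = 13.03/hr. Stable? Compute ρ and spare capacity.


Total capacity cμ = 1·13.03 = 13.03/hr
ρ = λ/(cμ) = 3.39/13.03 = 0.2602
Stable ⇔ ρ < 1: YES
Spare capacity = cμ − λ = 13.03 − 3.39 = 9.64/hr

Final: ρ = 0.2602; stable; margin = 9.64/hr


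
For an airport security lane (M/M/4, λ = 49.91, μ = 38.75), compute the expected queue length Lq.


a = λ/μ = 1.2880; ρ = a/4 = 0.3220
P₀ = 0.274520
Lq = P₀·a^c·ρ / (c!·(1−ρ)²) = 0.274520·2.75210·0.3220/(24·0.45968)
= 0.02205

Final: 0.02205


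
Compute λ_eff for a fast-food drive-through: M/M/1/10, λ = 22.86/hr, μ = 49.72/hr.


ρ = 0.4598; P_K = (1−ρ)ρ^10/(1−ρ^11) = 0.0002281
λ_eff = λ(1 − P_K) = 22.86·(1 − 0.0002281) = 22.86·0.999772 = 22.8548 /hr

Final: 22.8548 /hr


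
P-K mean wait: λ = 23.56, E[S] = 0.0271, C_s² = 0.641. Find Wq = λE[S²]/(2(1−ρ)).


ρ = λ·E[S] = 23.56·0.0271 = 0.6385
E[S²] = E[S]²(1+C_s²) = 0.0271²·(1+0.641) = 0.001205
Wq = λ·E[S²]/(2(1−ρ)) = 23.56·0.001205/(2·0.3615) = 0.03927 hr

Final: 0.03927 hr


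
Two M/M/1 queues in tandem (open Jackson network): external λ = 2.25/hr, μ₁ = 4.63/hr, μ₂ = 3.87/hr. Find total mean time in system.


Each node sees arrival rate λ = 2.25/hr (tandem ⇒ throughput preserved).
W₁ = 1/(μ₁−λ) = 1/(4.63−2.25) = 0.42017 hr
W₂ = 1/(μ₂−λ) = 1/(3.87−2.25) = 0.61728 hr
W_total = W₁ + W₂ = 0.42017 + 0.61728 = 1.03745 hr

Final: 1.03745 hr


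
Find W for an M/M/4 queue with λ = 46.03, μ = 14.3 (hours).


a = 3.2189; ρ = 0.8047; P₀ = 0.026410
Lq = P₀·a^c·ρ/(c!(1−ρ)²) = 2.49293
Wq = Lq/λ = 2.49293/46.03 = 0.05416 hr
W = Wq + 1/μ = 0.05416 + 0.06993 = 0.12409 hr

Final: 0.12409 hr


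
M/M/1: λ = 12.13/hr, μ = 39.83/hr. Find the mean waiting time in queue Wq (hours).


ρ = 12.13/39.83 = 0.3045
Wq = ρ/(μ−λ) = 0.3045/(39.83 − 12.13) = 0.3045/27.70 = 0.01099 hr

Final: 0.01099 hr


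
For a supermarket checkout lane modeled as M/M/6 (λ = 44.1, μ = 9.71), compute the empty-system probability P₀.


a = λ/μ = 44.1/9.71 = 4.5417; ρ = a/c = 0.7570
Σ_{k=0}^{5} a^k/k! (terms k=0..5) = 1.00000 + 4.54171 + 10.31356 + 15.61374 + 17.72826 + 16.10332 = 65.30060
Tail: a^6/(6!(1−ρ)) = 8776.39492/(720·0.2430) = 50.15230
P₀ = 1/(65.30060 + 50.15230) = 1/115.45290 = 0.008662

Final: 0.008662


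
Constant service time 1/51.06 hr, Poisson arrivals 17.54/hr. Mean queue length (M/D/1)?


ρ = 17.54/51.06 = 0.3435
M/D/1: Lq = ρ²/(2(1−ρ)) = 0.1180/(2·0.6565) = 0.08988

Final: 0.08988


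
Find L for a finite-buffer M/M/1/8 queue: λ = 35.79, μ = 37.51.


ρ = 35.79/37.51 = 0.9541
L = ρ[1 − (K+1)ρ^K + Kρ^(K+1)] / [(1−ρ)(1−ρ^(K+1))]
Numerator: 0.9541·(1 − 9·0.686937 + 8·0.655438) = 0.058269
Denominator: (0.04585)·(0.344562) = 0.015800
L = 0.058269/0.015800 = 3.6880

Final: 3.6880


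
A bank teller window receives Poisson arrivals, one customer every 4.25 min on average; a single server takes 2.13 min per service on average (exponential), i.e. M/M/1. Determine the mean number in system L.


λ = 60/4.25 = 14.1176 /hr
μ = 60/2.13 = 28.1690 /hr
ρ = λ/μ = 14.1176/28.1690 = 0.5012
L = ρ/(1−ρ) = 0.5012/0.4988 = 1.0047

Final: 1.0047


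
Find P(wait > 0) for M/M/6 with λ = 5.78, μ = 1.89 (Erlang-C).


a = λ/μ = 3.0582; ρ = a/6 = 0.5097
P₀ = 0.046098 (from M/M/c formula)
C(c,a) = [a^c/(c!(1−ρ))]·P₀ = [818.08081/(720·0.4903)]·0.046098
= 2.31741·0.046098 = 0.106829

Final: 0.106829


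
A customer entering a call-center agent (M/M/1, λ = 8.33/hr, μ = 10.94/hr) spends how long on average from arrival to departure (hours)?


W = 1/(μ−λ) = 1/(10.94 − 8.33) = 1/2.61 = 0.3831 hr

Final: 0.3831 hr


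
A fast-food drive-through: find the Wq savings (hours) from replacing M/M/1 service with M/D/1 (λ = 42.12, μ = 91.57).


ρ = 42.12/91.57 = 0.4600
Wq(M/M/1) = ρ/(μ−λ) = 0.4600/49.45 = 0.009302 hr
Wq(M/D/1) = ρ/(2(μ−λ)) = 0.004651 hr
Savings = 0.009302 − 0.004651 = 0.004651 hr

Final: 0.004651 hr


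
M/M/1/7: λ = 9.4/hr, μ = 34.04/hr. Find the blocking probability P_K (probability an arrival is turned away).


ρ = λ/μ = 9.4/34.04 = 0.2761
P_K = (1−ρ)ρ^K/(1−ρ^(K+1)) = (0.7239·0.0001225)/(1 − 0.00003381)
= 0.00008864/0.999966 = 0.00008864

Final: 0.00008864


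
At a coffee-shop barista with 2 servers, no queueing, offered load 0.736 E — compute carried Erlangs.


B(2,0.736) = 0.134962 (Erlang-B)
Carried load = a(1 − B) = 0.736·(1 − 0.134962) = 0.736·0.865038 = 0.6367 E

Final: 0.6367 Erlangs


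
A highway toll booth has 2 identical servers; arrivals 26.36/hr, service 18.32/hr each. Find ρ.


ρ = λ/(cμ) = 26.36/(2·18.32) = 26.36/36.64 = 0.7194

Final: 0.7194


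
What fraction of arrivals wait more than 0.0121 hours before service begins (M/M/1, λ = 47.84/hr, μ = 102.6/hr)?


ρ = 47.84/102.6 = 0.4663
P(Wq > t) = ρ·e^{−(μ−λ)t} = 0.4663·e^{−0.6626}
= 0.4663·0.515511 = 0.240371

Final: 0.240371


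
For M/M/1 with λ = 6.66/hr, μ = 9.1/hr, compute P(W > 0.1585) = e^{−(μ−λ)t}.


W ~ Exponential(μ−λ) for M/M/1.
μ − λ = 9.1 − 6.66 = 2.4400
P(W > t) = e^{−(μ−λ)t} = e^{−0.3867} = 0.679268

Final: 0.679268


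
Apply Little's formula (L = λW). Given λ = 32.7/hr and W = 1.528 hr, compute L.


L = λW = 32.7·1.528 = 49.9656

Final: 49.9656


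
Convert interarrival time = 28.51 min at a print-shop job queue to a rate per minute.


λ = 1/(interarrival time) in consistent units.
1 minute = 1 min, so λ = 1/28.51 = 0.03508 per minute

Final: 0.03508 /min


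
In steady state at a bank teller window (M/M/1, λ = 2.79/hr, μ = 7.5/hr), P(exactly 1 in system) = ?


ρ = 2.79/7.5 = 0.3720
P_n = (1−ρ)·ρ^n = (1 − 0.3720)·0.3720^1 = 0.6280·0.372000 = 0.233616

Final: 0.233616


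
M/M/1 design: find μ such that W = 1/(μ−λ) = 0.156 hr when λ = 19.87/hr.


W = 1/(μ−λ) ⇒ μ − λ = 1/W = 1/0.156 = 6.4103
μ = λ + 1/W = 19.87 + 6.4103 = 26.2803 per hr

Final: 26.2803 /hr


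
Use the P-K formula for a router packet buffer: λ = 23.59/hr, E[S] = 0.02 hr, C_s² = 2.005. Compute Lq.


ρ = λ·E[S] = 23.59·0.02 = 0.4718
Lq = ρ²(1+C_s²)/(2(1−ρ)) = 0.2226·(1+2.005)/(2·0.5282)
= 0.2226·3.0050/1.0564 = 0.63319

Final: 0.63319


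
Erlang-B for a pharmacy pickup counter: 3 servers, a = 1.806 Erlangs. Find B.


B(c,a) = (a^c/c!) / Σ_{k=0}^{c} a^k/k!
a^3/3! = 0.981752
Σ terms (k=0..3): 1.00000 + 1.80600 + 1.63082 + 0.98175 = 5.418570
B = 0.981752/5.418570 = 0.181183

Final: 0.181183


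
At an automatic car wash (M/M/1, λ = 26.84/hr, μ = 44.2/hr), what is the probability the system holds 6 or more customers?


ρ = 26.84/44.2 = 0.6072
P(N ≥ n) = ρ^n = 0.6072^6 = 0.050137

Final: 0.050137


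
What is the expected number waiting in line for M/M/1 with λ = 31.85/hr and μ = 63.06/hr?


ρ = 31.85/63.06 = 0.5051
Lq = ρ²/(1−ρ) = 0.2551/0.4949 = 0.5154

Final: 0.5154


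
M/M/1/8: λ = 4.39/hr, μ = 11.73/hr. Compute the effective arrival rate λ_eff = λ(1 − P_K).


ρ = 0.3743; P_K = (1−ρ)ρ^8/(1−ρ^9) = 0.0002409
λ_eff = λ(1 − P_K) = 4.39·(1 − 0.0002409) = 4.39·0.999759 = 4.3889 /hr

Final: 4.3889 /hr


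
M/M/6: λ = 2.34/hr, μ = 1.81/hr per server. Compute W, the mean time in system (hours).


a = 1.2928; ρ = 0.2155; P₀ = 0.274469
Lq = P₀·a^c·ρ/(c!(1−ρ)²) = 0.0006231
Wq = Lq/λ = 0.0006231/2.34 = 0.0002663 hr
W = Wq + 1/μ = 0.0002663 + 0.55249 = 0.55275 hr

Final: 0.55275 hr


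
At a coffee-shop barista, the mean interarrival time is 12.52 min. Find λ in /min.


λ = 1/(interarrival time) in consistent units.
1 minute = 1 min, so λ = 1/12.52 = 0.07987 per minute

Final: 0.07987 /min


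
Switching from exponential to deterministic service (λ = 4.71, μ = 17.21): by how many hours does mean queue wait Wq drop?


ρ = 4.71/17.21 = 0.2737
Wq(M/M/1) = ρ/(μ−λ) = 0.2737/12.50 = 0.02189 hr
Wq(M/D/1) = ρ/(2(μ−λ)) = 0.01095 hr
Savings = 0.02189 − 0.01095 = 0.01095 hr

Final: 0.01095 hr


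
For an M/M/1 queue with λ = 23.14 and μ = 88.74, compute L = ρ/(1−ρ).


ρ = λ/μ = 23.14/88.74 = 0.2608
L = ρ/(1−ρ) = 0.2608/(1 − 0.2608) = 0.2608/0.7392 = 0.3527

Final: 0.3527


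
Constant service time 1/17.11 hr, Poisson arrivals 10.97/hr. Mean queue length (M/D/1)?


ρ = 10.97/17.11 = 0.6411
M/D/1: Lq = ρ²/(2(1−ρ)) = 0.4111/(2·0.3589) = 0.57275

Final: 0.57275


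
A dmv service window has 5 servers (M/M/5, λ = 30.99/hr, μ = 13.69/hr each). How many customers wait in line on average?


a = λ/μ = 2.2637; ρ = a/5 = 0.4527
P₀ = 0.102476
Lq = P₀·a^c·ρ / (c!·(1−ρ)²) = 0.102476·59.44162·0.4527/(120·0.29949)
= 0.07673

Final: 0.07673


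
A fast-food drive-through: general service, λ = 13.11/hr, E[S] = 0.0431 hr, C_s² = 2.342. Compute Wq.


ρ = λ·E[S] = 13.11·0.0431 = 0.5650
E[S²] = E[S]²(1+C_s²) = 0.0431²·(1+2.342) = 0.006208
Wq = λ·E[S²]/(2(1−ρ)) = 13.11·0.006208/(2·0.4350) = 0.09356 hr

Final: 0.09356 hr


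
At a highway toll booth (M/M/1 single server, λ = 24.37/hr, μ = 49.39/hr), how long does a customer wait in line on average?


ρ = 24.37/49.39 = 0.4934
Wq = ρ/(μ−λ) = 0.4934/(49.39 − 24.37) = 0.4934/25.02 = 0.01972 hr

Final: 0.01972 hr


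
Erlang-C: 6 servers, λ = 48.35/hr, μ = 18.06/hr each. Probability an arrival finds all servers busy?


a = λ/μ = 2.6772; ρ = a/6 = 0.4462
P₀ = 0.068172 (from M/M/c formula)
C(c,a) = [a^c/(c!(1−ρ))]·P₀ = [368.19034/(720·0.5538)]·0.068172
= 0.92339·0.068172 = 0.062949

Final: 0.062949


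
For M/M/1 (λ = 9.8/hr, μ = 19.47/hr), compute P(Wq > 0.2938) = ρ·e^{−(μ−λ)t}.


ρ = 9.8/19.47 = 0.5033
P(Wq > t) = ρ·e^{−(μ−λ)t} = 0.5033·e^{−2.8410}
= 0.5033·0.058365 = 0.029377

Final: 0.029377


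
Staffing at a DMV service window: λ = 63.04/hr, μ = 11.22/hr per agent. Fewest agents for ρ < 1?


Stability requires cμ > λ ⇔ c > λ/μ.
λ/μ = 63.04/11.22 = 5.6185
Minimum integer c = ⌊5.6185⌋ + 1 = 6
Check: 6·11.22 = 67.32 > 63.04, while 5·11.22 = 56.10 ≤ 63.04

Final: 6 servers


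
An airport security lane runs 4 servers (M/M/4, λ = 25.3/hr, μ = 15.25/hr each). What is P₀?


a = λ/μ = 25.3/15.25 = 1.6590; ρ = a/c = 0.4148
Σ_{k=0}^{3} a^k/k! (terms k=0..3) = 1.00000 + 1.65902 + 1.37617 + 0.76103 = 4.79621
Tail: a^4/(4!(1−ρ)) = 7.57535/(24·0.5852) = 0.53933
P₀ = 1/(4.79621 + 0.53933) = 1/5.33554 = 0.187422

Final: 0.187422


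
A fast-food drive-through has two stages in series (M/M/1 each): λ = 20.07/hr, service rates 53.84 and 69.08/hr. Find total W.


Each node sees arrival rate λ = 20.07/hr (tandem ⇒ throughput preserved).
W₁ = 1/(μ₁−λ) = 1/(53.84−20.07) = 0.02961 hr
W₂ = 1/(μ₂−λ) = 1/(69.08−20.07) = 0.02040 hr
W_total = W₁ + W₂ = 0.02961 + 0.02040 = 0.05002 hr

Final: 0.05002 hr


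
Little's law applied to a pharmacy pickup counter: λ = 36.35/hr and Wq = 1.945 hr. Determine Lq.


Lq = λWq = 36.35·1.945 = 70.7007

Final: 70.7007


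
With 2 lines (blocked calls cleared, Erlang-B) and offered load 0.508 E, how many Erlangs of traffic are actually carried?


B(2,0.508) = 0.078821 (Erlang-B)
Carried load = a(1 − B) = 0.508·(1 − 0.078821) = 0.508·0.921179 = 0.4680 E

Final: 0.4680 Erlangs


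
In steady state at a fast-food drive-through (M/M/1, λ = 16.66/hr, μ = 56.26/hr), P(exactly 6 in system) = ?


ρ = 16.66/56.26 = 0.2961
P_n = (1−ρ)·ρ^n = (1 − 0.2961)·0.2961^6 = 0.7039·0.0006743 = 0.0004746

Final: 0.0004746


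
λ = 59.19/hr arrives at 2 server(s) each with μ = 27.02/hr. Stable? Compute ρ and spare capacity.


Total capacity cμ = 2·27.02 = 54.04/hr
ρ = λ/(cμ) = 59.19/54.04 = 1.0953
Stable ⇔ ρ < 1: NO
Spare capacity = cμ − λ = 54.04 − 59.19 = -5.15/hr

Final: ρ = 1.0953; unstable; margin = -5.15/hr


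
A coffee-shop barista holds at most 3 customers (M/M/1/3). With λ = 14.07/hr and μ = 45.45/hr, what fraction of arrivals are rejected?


ρ = λ/μ = 14.07/45.45 = 0.3096
P_K = (1−ρ)ρ^K/(1−ρ^(K+1)) = (0.6904·0.029667)/(1 − 0.009184)
= 0.020483/0.990816 = 0.020673

Final: 0.020673


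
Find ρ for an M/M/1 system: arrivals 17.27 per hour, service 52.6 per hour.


ρ = λ/μ = 17.27/52.6 = 0.3283

Final: 0.3283


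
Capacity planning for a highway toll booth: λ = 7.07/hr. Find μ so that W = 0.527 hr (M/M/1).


W = 1/(μ−λ) ⇒ μ − λ = 1/W = 1/0.527 = 1.8975
μ = λ + 1/W = 7.07 + 1.8975 = 8.9675 per hr

Final: 8.9675 /hr


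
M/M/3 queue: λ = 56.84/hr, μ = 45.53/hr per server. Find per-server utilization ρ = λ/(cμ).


ρ = λ/(cμ) = 56.84/(3·45.53) = 56.84/136.59 = 0.4161

Final: 0.4161


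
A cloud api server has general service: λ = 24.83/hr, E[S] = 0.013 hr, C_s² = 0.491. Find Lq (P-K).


ρ = λ·E[S] = 24.83·0.013 = 0.3228
Lq = ρ²(1+C_s²)/(2(1−ρ)) = 0.1042·(1+0.491)/(2·0.6772)
= 0.1042·1.4910/1.3544 = 0.11470

Final: 0.11470


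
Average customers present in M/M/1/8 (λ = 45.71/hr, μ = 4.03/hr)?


ρ = 45.71/4.03 = 11.3424
L = ρ[1 − (K+1)ρ^K + Kρ^(K+1)] / [(1−ρ)(1−ρ^(K+1))]
Numerator: 11.3424·(1 − 9·273936183.716268 + 8·3107102470.886012) = 253972859796.593353
Denominator: (-10.3424)·(-3107102469.886012) = 32134995271.674683
L = 253972859796.593353/32134995271.674683 = 7.9033

Final: 7.9033


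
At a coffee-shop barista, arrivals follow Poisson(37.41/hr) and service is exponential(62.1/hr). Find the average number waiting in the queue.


ρ = 37.41/62.1 = 0.6024
Lq = ρ²/(1−ρ) = 0.3629/0.3976 = 0.9128

Final: 0.9128


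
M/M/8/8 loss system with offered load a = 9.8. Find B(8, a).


B(c,a) = (a^c/c!) / Σ_{k=0}^{c} a^k/k!
a^8/8! = 2110.027338
Σ terms (k=0..8): 1.00000 + 9.80000 + 48.02000 + 156.86533 + 384.32007 + 753.26733 + 1230.33664 + 1722.47130 + 2110.02734 = 6416.108005
B = 2110.027338/6416.108005 = 0.328864

Final: 0.328864


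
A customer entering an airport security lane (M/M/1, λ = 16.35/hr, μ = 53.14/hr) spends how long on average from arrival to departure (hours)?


W = 1/(μ−λ) = 1/(53.14 − 16.35) = 1/36.79 = 0.02718 hr

Final: 0.02718 hr


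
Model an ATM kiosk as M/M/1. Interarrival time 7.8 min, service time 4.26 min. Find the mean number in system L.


λ = 60/7.8 = 7.6923 /hr
μ = 60/4.26 = 14.0845 /hr
ρ = λ/μ = 7.6923/14.0845 = 0.5462
L = ρ/(1−ρ) = 0.5462/0.4538 = 1.2034

Final: 1.2034


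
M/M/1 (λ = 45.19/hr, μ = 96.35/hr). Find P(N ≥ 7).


ρ = 45.19/96.35 = 0.4690
P(N ≥ n) = ρ^n = 0.4690^7 = 0.004993

Final: 0.004993


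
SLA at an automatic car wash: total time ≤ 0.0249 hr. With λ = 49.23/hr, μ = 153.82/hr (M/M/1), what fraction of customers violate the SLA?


W ~ Exponential(μ−λ) for M/M/1.
μ − λ = 153.82 − 49.23 = 104.5900
P(W > t) = e^{−(μ−λ)t} = e^{−2.6043} = 0.073956

Final: 0.073956


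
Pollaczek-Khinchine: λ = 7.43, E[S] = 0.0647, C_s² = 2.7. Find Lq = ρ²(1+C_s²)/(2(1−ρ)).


ρ = λ·E[S] = 7.43·0.0647 = 0.4807
Lq = ρ²(1+C_s²)/(2(1−ρ)) = 0.2311·(1+2.7)/(2·0.5193)
= 0.2311·3.7000/1.0386 = 0.82330

Final: 0.82330


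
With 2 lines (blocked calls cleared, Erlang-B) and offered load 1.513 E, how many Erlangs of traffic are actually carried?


B(2,1.513) = 0.312935 (Erlang-B)
Carried load = a(1 − B) = 1.513·(1 − 0.312935) = 1.513·0.687065 = 1.0395 E

Final: 1.0395 Erlangs


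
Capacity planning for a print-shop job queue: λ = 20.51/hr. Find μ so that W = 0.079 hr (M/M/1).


W = 1/(μ−λ) ⇒ μ − λ = 1/W = 1/0.079 = 12.6582
μ = λ + 1/W = 20.51 + 12.6582 = 33.1682 per hr

Final: 33.1682 /hr


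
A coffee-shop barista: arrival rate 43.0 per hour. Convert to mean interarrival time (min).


Mean interarrival time = 1/λ = 1/43.0 hour = 0.02326 hour
In minutes: 0.02326 × 60 = 1.3953 min

Final: 1.3953 min


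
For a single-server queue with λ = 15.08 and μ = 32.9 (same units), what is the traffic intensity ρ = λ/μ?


ρ = λ/μ = 15.08/32.9 = 0.4584

Final: 0.4584


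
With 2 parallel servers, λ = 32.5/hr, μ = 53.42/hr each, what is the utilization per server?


ρ = λ/(cμ) = 32.5/(2·53.42) = 32.5/106.84 = 0.3042

Final: 0.3042


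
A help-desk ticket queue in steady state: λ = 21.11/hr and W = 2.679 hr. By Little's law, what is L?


L = λW = 21.11·2.679 = 56.5537

Final: 56.5537


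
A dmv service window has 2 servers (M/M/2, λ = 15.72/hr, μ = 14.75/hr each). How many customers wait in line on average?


a = λ/μ = 1.0658; ρ = a/2 = 0.5329
P₀ = 0.304732
Lq = P₀·a^c·ρ / (c!·(1−ρ)²) = 0.304732·1.13585·0.5329/(2·0.21820)
= 0.42265

Final: 0.42265


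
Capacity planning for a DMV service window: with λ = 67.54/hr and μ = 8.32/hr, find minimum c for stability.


Stability requires cμ > λ ⇔ c > λ/μ.
λ/μ = 67.54/8.32 = 8.1178
Minimum integer c = ⌊8.1178⌋ + 1 = 9
Check: 9·8.32 = 74.88 > 67.54, while 8·8.32 = 66.56 ≤ 67.54

Final: 9 servers


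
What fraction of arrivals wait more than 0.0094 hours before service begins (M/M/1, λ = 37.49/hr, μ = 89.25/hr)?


ρ = 37.49/89.25 = 0.4201
P(Wq > t) = ρ·e^{−(μ−λ)t} = 0.4201·e^{−0.4865}
= 0.4201·0.614747 = 0.258228

Final: 0.258228


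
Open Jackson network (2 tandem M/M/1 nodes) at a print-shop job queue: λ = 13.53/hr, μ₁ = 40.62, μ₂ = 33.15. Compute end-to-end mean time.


Each node sees arrival rate λ = 13.53/hr (tandem ⇒ throughput preserved).
W₁ = 1/(μ₁−λ) = 1/(40.62−13.53) = 0.03691 hr
W₂ = 1/(μ₂−λ) = 1/(33.15−13.53) = 0.05097 hr
W_total = W₁ + W₂ = 0.03691 + 0.05097 = 0.08788 hr

Final: 0.08788 hr


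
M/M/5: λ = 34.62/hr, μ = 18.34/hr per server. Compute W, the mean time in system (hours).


a = 1.8877; ρ = 0.3775; P₀ = 0.150595
Lq = P₀·a^c·ρ/(c!(1−ρ)²) = 0.02931
Wq = Lq/λ = 0.02931/34.62 = 0.0008466 hr
W = Wq + 1/μ = 0.0008466 + 0.05453 = 0.05537 hr

Final: 0.05537 hr


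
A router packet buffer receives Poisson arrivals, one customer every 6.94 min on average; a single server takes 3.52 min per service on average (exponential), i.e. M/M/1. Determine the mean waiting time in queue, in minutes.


λ = 60/6.94 = 8.6455 /hr
μ = 60/3.52 = 17.0455 /hr
ρ = λ/μ = 8.6455/17.0455 = 0.5072
Wq = ρ/(μ−λ) = 0.5072/(17.0455−8.6455) = 0.06038 hr
In minutes: 0.06038·60 = 3.623 min

Final: 3.623 min


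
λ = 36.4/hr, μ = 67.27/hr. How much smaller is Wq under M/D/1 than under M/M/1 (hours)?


ρ = 36.4/67.27 = 0.5411
Wq(M/M/1) = ρ/(μ−λ) = 0.5411/30.87 = 0.01753 hr
Wq(M/D/1) = ρ/(2(μ−λ)) = 0.008764 hr
Savings = 0.01753 − 0.008764 = 0.008764 hr

Final: 0.008764 hr


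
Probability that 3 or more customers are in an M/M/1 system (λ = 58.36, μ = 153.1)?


ρ = 58.36/153.1 = 0.3812
P(N ≥ n) = ρ^n = 0.3812^3 = 0.055389

Final: 0.055389


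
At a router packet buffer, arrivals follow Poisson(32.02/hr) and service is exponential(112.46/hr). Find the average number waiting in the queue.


ρ = 32.02/112.46 = 0.2847
Lq = ρ²/(1−ρ) = 0.08107/0.7153 = 0.1133

Final: 0.1133


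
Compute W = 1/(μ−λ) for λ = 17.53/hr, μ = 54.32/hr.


W = 1/(μ−λ) = 1/(54.32 − 17.53) = 1/36.79 = 0.02718 hr

Final: 0.02718 hr


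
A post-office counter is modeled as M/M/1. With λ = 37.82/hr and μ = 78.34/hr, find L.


ρ = λ/μ = 37.82/78.34 = 0.4828
L = ρ/(1−ρ) = 0.4828/(1 − 0.4828) = 0.4828/0.5172 = 0.9334

Final: 0.9334


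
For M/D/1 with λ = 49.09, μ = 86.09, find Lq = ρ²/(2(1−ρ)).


ρ = 49.09/86.09 = 0.5702
M/D/1: Lq = ρ²/(2(1−ρ)) = 0.3251/(2·0.4298) = 0.37827

Final: 0.37827


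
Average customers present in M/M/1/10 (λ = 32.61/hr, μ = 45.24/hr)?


ρ = 32.61/45.24 = 0.7208
L = ρ[1 − (K+1)ρ^K + Kρ^(K+1)] / [(1−ρ)(1−ρ^(K+1))]
Numerator: 0.7208·(1 − 11·0.037869 + 10·0.027297) = 0.617319
Denominator: (0.2792)·(0.972703) = 0.271557
L = 0.617319/0.271557 = 2.2733

Final: 2.2733


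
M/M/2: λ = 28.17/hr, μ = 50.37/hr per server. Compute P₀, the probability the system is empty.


a = λ/μ = 28.17/50.37 = 0.5593; ρ = a/c = 0.2796
Σ_{k=0}^{1} a^k/k! (terms k=0..1) = 1.00000 + 0.55926 = 1.55926
Tail: a^2/(2!(1−ρ)) = 0.31277/(2·0.7204) = 0.21709
P₀ = 1/(1.55926 + 0.21709) = 1/1.77635 = 0.562951

Final: 0.562951


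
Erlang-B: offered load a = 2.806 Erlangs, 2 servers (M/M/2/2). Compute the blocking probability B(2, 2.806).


B(c,a) = (a^c/c!) / Σ_{k=0}^{c} a^k/k!
a^2/2! = 3.936818
Σ terms (k=0..2): 1.00000 + 2.80600 + 3.93682 = 7.742818
B = 3.936818/7.742818 = 0.508448

Final: 0.508448


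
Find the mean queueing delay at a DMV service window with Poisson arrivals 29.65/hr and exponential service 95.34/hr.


ρ = 29.65/95.34 = 0.3110
Wq = ρ/(μ−λ) = 0.3110/(95.34 − 29.65) = 0.3110/65.69 = 0.004734 hr

Final: 0.004734 hr


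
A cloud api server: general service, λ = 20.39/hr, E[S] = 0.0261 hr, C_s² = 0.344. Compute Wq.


ρ = λ·E[S] = 20.39·0.0261 = 0.5322
E[S²] = E[S]²(1+C_s²) = 0.0261²·(1+0.344) = 0.0009155
Wq = λ·E[S²]/(2(1−ρ)) = 20.39·0.0009155/(2·0.4678) = 0.01995 hr

Final: 0.01995 hr


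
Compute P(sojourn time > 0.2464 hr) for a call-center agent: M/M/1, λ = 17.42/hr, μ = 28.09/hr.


W ~ Exponential(μ−λ) for M/M/1.
μ − λ = 28.09 − 17.42 = 10.6700
P(W > t) = e^{−(μ−λ)t} = e^{−2.6291} = 0.072144

Final: 0.072144


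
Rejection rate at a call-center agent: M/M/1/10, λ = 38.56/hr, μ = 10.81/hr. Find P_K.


ρ = λ/μ = 38.56/10.81 = 3.5671
P_K = (1−ρ)ρ^K/(1−ρ^(K+1)) = (-2.5671·333513.419168)/(1 − 1189664.888353)
= -856151.469186/-1189663.888353 = 0.719658

Final: 0.719658


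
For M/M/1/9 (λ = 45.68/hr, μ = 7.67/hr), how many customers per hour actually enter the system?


ρ = 5.9557; P_K = (1−ρ)ρ^9/(1−ρ^10) = 0.832093
λ_eff = λ(1 − P_K) = 45.68·(1 − 0.832093) = 45.68·0.167907 = 7.6700 /hr

Final: 7.6700 /hr


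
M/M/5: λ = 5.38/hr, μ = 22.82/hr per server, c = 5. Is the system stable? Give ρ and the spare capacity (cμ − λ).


Total capacity cμ = 5·22.82 = 114.10/hr
ρ = λ/(cμ) = 5.38/114.10 = 0.04715
Stable ⇔ ρ < 1: YES
Spare capacity = cμ − λ = 114.10 − 5.38 = 108.72/hr

Final: ρ = 0.04715; stable; margin = 108.72/hr


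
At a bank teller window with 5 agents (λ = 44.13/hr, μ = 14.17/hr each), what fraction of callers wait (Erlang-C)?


a = λ/μ = 3.1143; ρ = a/5 = 0.6229
P₀ = 0.040998 (from M/M/c formula)
C(c,a) = [a^c/(c!(1−ρ))]·P₀ = [292.96813/(120·0.3771)]·0.040998
= 6.47355·0.040998 = 0.265404

Final: 0.265404


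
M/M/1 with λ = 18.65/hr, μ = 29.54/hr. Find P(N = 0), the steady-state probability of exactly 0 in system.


ρ = 18.65/29.54 = 0.6313
P_n = (1−ρ)·ρ^n = (1 − 0.6313)·0.6313^0 = 0.3687·1.000000 = 0.368653

Final: 0.368653


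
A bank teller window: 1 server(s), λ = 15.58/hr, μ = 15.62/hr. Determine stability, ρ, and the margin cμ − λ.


Total capacity cμ = 1·15.62 = 15.62/hr
ρ = λ/(cμ) = 15.58/15.62 = 0.9974
Stable ⇔ ρ < 1: YES
Spare capacity = cμ − λ = 15.62 − 15.58 = 0.04/hr

Final: ρ = 0.9974; stable; margin = 0.04/hr


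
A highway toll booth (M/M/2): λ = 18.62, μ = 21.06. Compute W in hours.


a = 0.8841; ρ = 0.4421; P₀ = 0.386895
Lq = P₀·a^c·ρ/(c!(1−ρ)²) = 0.21475
Wq = Lq/λ = 0.21475/18.62 = 0.01153 hr
W = Wq + 1/μ = 0.01153 + 0.04748 = 0.05902 hr

Final: 0.05902 hr


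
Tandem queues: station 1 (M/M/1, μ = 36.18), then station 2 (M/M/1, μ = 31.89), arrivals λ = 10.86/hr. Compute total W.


Each node sees arrival rate λ = 10.86/hr (tandem ⇒ throughput preserved).
W₁ = 1/(μ₁−λ) = 1/(36.18−10.86) = 0.03949 hr
W₂ = 1/(μ₂−λ) = 1/(31.89−10.86) = 0.04755 hr
W_total = W₁ + W₂ = 0.03949 + 0.04755 = 0.08705 hr

Final: 0.08705 hr


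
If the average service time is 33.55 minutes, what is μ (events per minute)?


μ = 1/(service time) in consistent units.
1 minute = 1 min, so μ = 1/33.55 = 0.02981 per minute

Final: 0.02981 /min


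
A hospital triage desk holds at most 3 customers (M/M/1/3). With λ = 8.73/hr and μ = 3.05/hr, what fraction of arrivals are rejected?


ρ = λ/μ = 8.73/3.05 = 2.8623
P_K = (1−ρ)ρ^K/(1−ρ^(K+1)) = (-1.8623·23.450020)/(1 − 67.120876)
= -43.670856/-66.120876 = 0.660470

Final: 0.660470


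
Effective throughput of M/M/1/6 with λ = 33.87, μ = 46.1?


ρ = 0.7347; P_K = (1−ρ)ρ^6/(1−ρ^7) = 0.047178
λ_eff = λ(1 − P_K) = 33.87·(1 − 0.047178) = 33.87·0.952822 = 32.2721 /hr

Final: 32.2721 /hr


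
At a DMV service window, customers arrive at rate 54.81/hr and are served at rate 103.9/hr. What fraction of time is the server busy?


ρ = λ/μ = 54.81/103.9 = 0.5275

Final: 0.5275


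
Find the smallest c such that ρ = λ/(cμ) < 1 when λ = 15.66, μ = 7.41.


Stability requires cμ > λ ⇔ c > λ/μ.
λ/μ = 15.66/7.41 = 2.1134
Minimum integer c = ⌊2.1134⌋ + 1 = 3
Check: 3·7.41 = 22.23 > 15.66, while 2·7.41 = 14.82 ≤ 15.66

Final: 3 servers


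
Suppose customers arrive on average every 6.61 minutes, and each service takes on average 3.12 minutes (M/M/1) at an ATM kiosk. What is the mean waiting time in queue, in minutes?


λ = 60/6.61 = 9.0772 /hr
μ = 60/3.12 = 19.2308 /hr
ρ = λ/μ = 9.0772/19.2308 = 0.4720
Wq = ρ/(μ−λ) = 0.4720/(19.2308−9.0772) = 0.04649 hr
In minutes: 0.04649·60 = 2.789 min

Final: 2.789 min


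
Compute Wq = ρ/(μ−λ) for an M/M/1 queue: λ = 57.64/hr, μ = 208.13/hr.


ρ = 57.64/208.13 = 0.2769
Wq = ρ/(μ−λ) = 0.2769/(208.13 − 57.64) = 0.2769/150.49 = 0.001840 hr

Final: 0.001840 hr


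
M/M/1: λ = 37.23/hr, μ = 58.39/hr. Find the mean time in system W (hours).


W = 1/(μ−λ) = 1/(58.39 − 37.23) = 1/21.16 = 0.04726 hr

Final: 0.04726 hr


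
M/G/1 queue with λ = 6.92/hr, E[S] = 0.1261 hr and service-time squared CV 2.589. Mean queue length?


ρ = λ·E[S] = 6.92·0.1261 = 0.8726
Lq = ρ²(1+C_s²)/(2(1−ρ)) = 0.7615·(1+2.589)/(2·0.1274)
= 0.7615·3.5890/0.2548 = 10.72648

Final: 10.72648


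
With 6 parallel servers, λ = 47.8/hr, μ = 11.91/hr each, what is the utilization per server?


ρ = λ/(cμ) = 47.8/(6·11.91) = 47.8/71.46 = 0.6689

Final: 0.6689


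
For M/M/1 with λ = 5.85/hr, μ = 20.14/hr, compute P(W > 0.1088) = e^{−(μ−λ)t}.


W ~ Exponential(μ−λ) for M/M/1.
μ − λ = 20.14 − 5.85 = 14.2900
P(W > t) = e^{−(μ−λ)t} = e^{−1.5548} = 0.211242

Final: 0.211242


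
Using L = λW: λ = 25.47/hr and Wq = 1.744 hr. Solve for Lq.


Lq = λWq = 25.47·1.744 = 44.4197

Final: 44.4197


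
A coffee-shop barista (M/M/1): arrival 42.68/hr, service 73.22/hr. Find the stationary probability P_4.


ρ = 42.68/73.22 = 0.5829
P_n = (1−ρ)·ρ^n = (1 − 0.5829)·0.5829^4 = 0.4171·0.115446 = 0.048152

Final: 0.048152


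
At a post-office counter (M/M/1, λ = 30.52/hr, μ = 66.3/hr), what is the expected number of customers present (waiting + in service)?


ρ = λ/μ = 30.52/66.3 = 0.4603
L = ρ/(1−ρ) = 0.4603/(1 − 0.4603) = 0.4603/0.5397 = 0.8530

Final: 0.8530


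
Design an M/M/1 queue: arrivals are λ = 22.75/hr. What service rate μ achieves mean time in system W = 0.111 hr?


W = 1/(μ−λ) ⇒ μ − λ = 1/W = 1/0.111 = 9.0090
μ = λ + 1/W = 22.75 + 9.0090 = 31.7590 per hr

Final: 31.7590 /hr


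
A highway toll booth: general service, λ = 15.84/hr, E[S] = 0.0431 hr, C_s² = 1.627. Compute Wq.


ρ = λ·E[S] = 15.84·0.0431 = 0.6827
E[S²] = E[S]²(1+C_s²) = 0.0431²·(1+1.627) = 0.004880
Wq = λ·E[S²]/(2(1−ρ)) = 15.84·0.004880/(2·0.3173) = 0.12181 hr

Final: 0.12181 hr


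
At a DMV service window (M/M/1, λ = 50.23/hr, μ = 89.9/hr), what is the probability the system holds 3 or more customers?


ρ = 50.23/89.9 = 0.5587
P(N ≥ n) = ρ^n = 0.5587^3 = 0.174426

Final: 0.174426


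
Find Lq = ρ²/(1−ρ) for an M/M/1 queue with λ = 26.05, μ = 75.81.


ρ = 26.05/75.81 = 0.3436
Lq = ρ²/(1−ρ) = 0.1181/0.6564 = 0.1799

Final: 0.1799


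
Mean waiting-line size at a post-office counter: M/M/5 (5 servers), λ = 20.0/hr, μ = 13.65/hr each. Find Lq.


a = λ/μ = 1.4652; ρ = a/5 = 0.2930
P₀ = 0.230707
Lq = P₀·a^c·ρ / (c!·(1−ρ)²) = 0.230707·6.75284·0.2930/(120·0.49979)
= 0.007612

Final: 0.007612


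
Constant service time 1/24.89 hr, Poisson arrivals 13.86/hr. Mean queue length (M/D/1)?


ρ = 13.86/24.89 = 0.5569
M/D/1: Lq = ρ²/(2(1−ρ)) = 0.3101/(2·0.4431) = 0.34986

Final: 0.34986


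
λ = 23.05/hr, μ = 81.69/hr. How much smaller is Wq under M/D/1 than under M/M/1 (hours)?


ρ = 23.05/81.69 = 0.2822
Wq(M/M/1) = ρ/(μ−λ) = 0.2822/58.64 = 0.004812 hr
Wq(M/D/1) = ρ/(2(μ−λ)) = 0.002406 hr
Savings = 0.004812 − 0.002406 = 0.002406 hr

Final: 0.002406 hr


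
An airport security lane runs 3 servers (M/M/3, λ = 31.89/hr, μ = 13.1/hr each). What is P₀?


a = λ/μ = 31.89/13.1 = 2.4344; ρ = a/c = 0.8115
Σ_{k=0}^{2} a^k/k! (terms k=0..2) = 1.00000 + 2.43435 + 2.96303 = 6.39738
Tail: a^3/(3!(1−ρ)) = 14.42612/(6·0.1885) = 12.75184
P₀ = 1/(6.39738 + 12.75184) = 1/19.14922 = 0.052221

Final: 0.052221


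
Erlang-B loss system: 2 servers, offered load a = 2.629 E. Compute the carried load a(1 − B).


B(2,2.629) = 0.487778 (Erlang-B)
Carried load = a(1 − B) = 2.629·(1 − 0.487778) = 2.629·0.512222 = 1.3466 E

Final: 1.3466 Erlangs


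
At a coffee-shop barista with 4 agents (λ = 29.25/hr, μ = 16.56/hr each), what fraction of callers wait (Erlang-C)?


a = λ/μ = 1.7663; ρ = a/4 = 0.4416
P₀ = 0.167479 (from M/M/c formula)
C(c,a) = [a^c/(c!(1−ρ))]·P₀ = [9.73335/(24·0.5584)]·0.167479
= 0.72625·0.167479 = 0.121632

Final: 0.121632


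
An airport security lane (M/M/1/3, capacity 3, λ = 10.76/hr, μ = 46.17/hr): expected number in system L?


ρ = 10.76/46.17 = 0.2331
L = ρ[1 − (K+1)ρ^K + Kρ^(K+1)] / [(1−ρ)(1−ρ^(K+1))]
Numerator: 0.2331·(1 − 4·0.012658 + 3·0.002950) = 0.223315
Denominator: (0.7669)·(0.997050) = 0.764686
L = 0.223315/0.764686 = 0.2920

Final: 0.2920


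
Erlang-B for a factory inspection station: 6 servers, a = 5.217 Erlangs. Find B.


B(c,a) = (a^c/c!) / Σ_{k=0}^{c} a^k/k!
a^6/6! = 28.002224
Σ terms (k=0..6): 1.00000 + 5.21700 + 13.60854 + 23.66526 + 30.86541 + 32.20497 + 28.00222 = 134.563414
B = 28.002224/134.563414 = 0.208097

Final: 0.208097


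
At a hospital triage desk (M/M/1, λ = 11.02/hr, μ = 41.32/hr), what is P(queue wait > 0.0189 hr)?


ρ = 11.02/41.32 = 0.2667
P(Wq > t) = ρ·e^{−(μ−λ)t} = 0.2667·e^{−0.5727}
= 0.2667·0.564017 = 0.150423

Final: 0.150423


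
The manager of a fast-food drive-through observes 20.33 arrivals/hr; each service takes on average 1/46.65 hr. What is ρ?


ρ = λ/μ = 20.33/46.65 = 0.4358

Final: 0.4358


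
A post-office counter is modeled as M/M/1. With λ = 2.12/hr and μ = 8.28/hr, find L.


ρ = λ/μ = 2.12/8.28 = 0.2560
L = ρ/(1−ρ) = 0.2560/(1 − 0.2560) = 0.2560/0.7440 = 0.3442

Final: 0.3442


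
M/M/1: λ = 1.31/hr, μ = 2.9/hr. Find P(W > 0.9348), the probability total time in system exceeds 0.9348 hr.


W ~ Exponential(μ−λ) for M/M/1.
μ − λ = 2.9 − 1.31 = 1.5900
P(W > t) = e^{−(μ−λ)t} = e^{−1.4863} = 0.226201

Final: 0.226201


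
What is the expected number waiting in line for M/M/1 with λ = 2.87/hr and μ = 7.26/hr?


ρ = 2.87/7.26 = 0.3953
Lq = ρ²/(1−ρ) = 0.1563/0.6047 = 0.2584

Final: 0.2584


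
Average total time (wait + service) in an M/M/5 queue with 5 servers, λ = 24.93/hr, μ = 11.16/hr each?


a = 2.2339; ρ = 0.4468; P₀ = 0.105682
Lq = P₀·a^c·ρ/(c!(1−ρ)²) = 0.07151
Wq = Lq/λ = 0.07151/24.93 = 0.002869 hr
W = Wq + 1/μ = 0.002869 + 0.08961 = 0.09247 hr

Final: 0.09247 hr


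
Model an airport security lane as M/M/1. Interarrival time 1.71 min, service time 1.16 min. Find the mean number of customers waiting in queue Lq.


λ = 60/1.71 = 35.0877 /hr
μ = 60/1.16 = 51.7241 /hr
ρ = λ/μ = 35.0877/51.7241 = 0.6784
Lq = ρ²/(1−ρ) = 0.4602/0.3216 = 1.4307

Final: 1.4307


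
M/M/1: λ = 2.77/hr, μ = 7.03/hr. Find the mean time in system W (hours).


W = 1/(μ−λ) = 1/(7.03 − 2.77) = 1/4.26 = 0.2347 hr

Final: 0.2347 hr


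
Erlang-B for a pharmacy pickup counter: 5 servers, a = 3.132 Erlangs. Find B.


B(c,a) = (a^c/c!) / Σ_{k=0}^{c} a^k/k!
a^5/5! = 2.511467
Σ terms (k=0..5): 1.00000 + 3.13200 + 4.90471 + 5.12052 + 4.00937 + 2.51147 = 20.678065
B = 2.511467/20.678065 = 0.121456

Final: 0.121456


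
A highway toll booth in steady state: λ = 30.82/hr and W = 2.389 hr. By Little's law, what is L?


L = λW = 30.82·2.389 = 73.6290

Final: 73.6290


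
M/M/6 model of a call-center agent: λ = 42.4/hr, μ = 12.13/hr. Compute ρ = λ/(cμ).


ρ = λ/(cμ) = 42.4/(6·12.13) = 42.4/72.78 = 0.5826

Final: 0.5826


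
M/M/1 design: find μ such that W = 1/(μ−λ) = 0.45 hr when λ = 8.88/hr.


W = 1/(μ−λ) ⇒ μ − λ = 1/W = 1/0.45 = 2.2222
μ = λ + 1/W = 8.88 + 2.2222 = 11.1022 per hr

Final: 11.1022 /hr


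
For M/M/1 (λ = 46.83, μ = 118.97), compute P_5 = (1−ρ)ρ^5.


ρ = 46.83/118.97 = 0.3936
P_n = (1−ρ)·ρ^n = (1 − 0.3936)·0.3936^5 = 0.6064·0.009450 = 0.005730

Final: 0.005730


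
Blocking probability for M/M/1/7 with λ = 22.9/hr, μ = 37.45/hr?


ρ = λ/μ = 22.9/37.45 = 0.6115
P_K = (1−ρ)ρ^K/(1−ρ^(K+1)) = (0.3885·0.031966)/(1 − 0.019547)
= 0.012419/0.980453 = 0.012667

Final: 0.012667


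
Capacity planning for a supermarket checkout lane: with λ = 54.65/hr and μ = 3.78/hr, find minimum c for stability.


Stability requires cμ > λ ⇔ c > λ/μ.
λ/μ = 54.65/3.78 = 14.4577
Minimum integer c = ⌊14.4577⌋ + 1 = 15
Check: 15·3.78 = 56.70 > 54.65, while 14·3.78 = 52.92 ≤ 54.65

Final: 15 servers


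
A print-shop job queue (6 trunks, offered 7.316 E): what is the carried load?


B(6,7.316) = 0.350658 (Erlang-B)
Carried load = a(1 − B) = 7.316·(1 − 0.350658) = 7.316·0.649342 = 4.7506 E

Final: 4.7506 Erlangs


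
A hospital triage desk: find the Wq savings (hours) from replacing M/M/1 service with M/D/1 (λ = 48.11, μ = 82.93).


ρ = 48.11/82.93 = 0.5801
Wq(M/M/1) = ρ/(μ−λ) = 0.5801/34.82 = 0.01666 hr
Wq(M/D/1) = ρ/(2(μ−λ)) = 0.008330 hr
Savings = 0.01666 − 0.008330 = 0.008330 hr

Final: 0.008330 hr


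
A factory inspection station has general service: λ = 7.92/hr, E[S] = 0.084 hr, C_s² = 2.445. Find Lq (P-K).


ρ = λ·E[S] = 7.92·0.084 = 0.6653
Lq = ρ²(1+C_s²)/(2(1−ρ)) = 0.4426·(1+2.445)/(2·0.3347)
= 0.4426·3.4450/0.6694 = 2.27765

Final: 2.27765


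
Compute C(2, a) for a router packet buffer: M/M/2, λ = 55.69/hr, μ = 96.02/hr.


a = λ/μ = 0.5800; ρ = a/2 = 0.2900
P₀ = 0.550398 (from M/M/c formula)
C(c,a) = [a^c/(c!(1−ρ))]·P₀ = [0.33638/(2·0.7100)]·0.550398
= 0.23689·0.550398 = 0.130381

Final: 0.130381


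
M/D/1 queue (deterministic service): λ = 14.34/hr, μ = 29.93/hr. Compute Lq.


ρ = 14.34/29.93 = 0.4791
M/D/1: Lq = ρ²/(2(1−ρ)) = 0.2296/(2·0.5209) = 0.22035

Final: 0.22035


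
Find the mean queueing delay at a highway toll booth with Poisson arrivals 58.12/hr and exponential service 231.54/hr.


ρ = 58.12/231.54 = 0.2510
Wq = ρ/(μ−λ) = 0.2510/(231.54 − 58.12) = 0.2510/173.42 = 0.001447 hr

Final: 0.001447 hr


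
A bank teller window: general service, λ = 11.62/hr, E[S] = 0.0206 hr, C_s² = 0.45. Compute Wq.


ρ = λ·E[S] = 11.62·0.0206 = 0.2394
E[S²] = E[S]²(1+C_s²) = 0.0206²·(1+0.45) = 0.0006153
Wq = λ·E[S²]/(2(1−ρ)) = 11.62·0.0006153/(2·0.7606) = 0.004700 hr

Final: 0.004700 hr


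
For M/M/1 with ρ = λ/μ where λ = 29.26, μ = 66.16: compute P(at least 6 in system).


ρ = 29.26/66.16 = 0.4423
P(N ≥ n) = ρ^n = 0.4423^6 = 0.007483

Final: 0.007483


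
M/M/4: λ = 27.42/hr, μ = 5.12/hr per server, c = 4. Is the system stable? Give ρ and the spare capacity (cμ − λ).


Total capacity cμ = 4·5.12 = 20.48/hr
ρ = λ/(cμ) = 27.42/20.48 = 1.3389
Stable ⇔ ρ < 1: NO
Spare capacity = cμ − λ = 20.48 − 27.42 = -6.94/hr

Final: ρ = 1.3389; unstable; margin = -6.94/hr


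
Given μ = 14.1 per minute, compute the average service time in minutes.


Mean service time = 1/μ = 1/14.1 minute = 0.07092 minute
In minutes: 0.07092 × 1 = 0.07092 min

Final: 0.07092 min


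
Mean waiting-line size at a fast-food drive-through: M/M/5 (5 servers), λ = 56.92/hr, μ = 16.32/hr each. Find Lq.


a = λ/μ = 3.4877; ρ = a/5 = 0.6975
P₀ = 0.026298
Lq = P₀·a^c·ρ / (c!·(1−ρ)²) = 0.026298·516.08791·0.6975/(120·0.09148)
= 0.86243

Final: 0.86243


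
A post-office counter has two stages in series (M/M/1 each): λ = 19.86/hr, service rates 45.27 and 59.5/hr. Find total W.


Each node sees arrival rate λ = 19.86/hr (tandem ⇒ throughput preserved).
W₁ = 1/(μ₁−λ) = 1/(45.27−19.86) = 0.03935 hr
W₂ = 1/(μ₂−λ) = 1/(59.5−19.86) = 0.02523 hr
W_total = W₁ + W₂ = 0.03935 + 0.02523 = 0.06458 hr

Final: 0.06458 hr


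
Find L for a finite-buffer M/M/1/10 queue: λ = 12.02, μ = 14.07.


ρ = 12.02/14.07 = 0.8543
L = ρ[1 − (K+1)ρ^K + Kρ^(K+1)] / [(1−ρ)(1−ρ^(K+1))]
Numerator: 0.8543·(1 − 11·0.207064 + 10·0.176894) = 0.419670
Denominator: (0.1457)·(0.823106) = 0.119927
L = 0.419670/0.119927 = 3.4994

Final: 3.4994


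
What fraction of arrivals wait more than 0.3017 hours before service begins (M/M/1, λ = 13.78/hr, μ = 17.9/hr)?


ρ = 13.78/17.9 = 0.7698
P(Wq > t) = ρ·e^{−(μ−λ)t} = 0.7698·e^{−1.2430}
= 0.7698·0.288516 = 0.222109

Final: 0.222109


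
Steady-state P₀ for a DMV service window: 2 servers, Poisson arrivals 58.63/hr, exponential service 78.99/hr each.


a = λ/μ = 58.63/78.99 = 0.7422; ρ = a/c = 0.3711
Σ_{k=0}^{1} a^k/k! (terms k=0..1) = 1.00000 + 0.74225 = 1.74225
Tail: a^2/(2!(1−ρ)) = 0.55093/(2·0.6289) = 0.43803
P₀ = 1/(1.74225 + 0.43803) = 1/2.18027 = 0.458658

Final: 0.458658


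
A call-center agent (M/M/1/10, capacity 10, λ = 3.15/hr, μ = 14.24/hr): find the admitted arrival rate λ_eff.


ρ = 0.2212; P_K = (1−ρ)ρ^10/(1−ρ^11) = 0.0000002185
λ_eff = λ(1 − P_K) = 3.15·(1 − 0.0000002185) = 3.15·1.000000 = 3.1500 /hr

Final: 3.1500 /hr


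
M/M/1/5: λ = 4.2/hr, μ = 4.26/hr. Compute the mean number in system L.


ρ = 4.2/4.26 = 0.9859
L = ρ[1 − (K+1)ρ^K + Kρ^(K+1)] / [(1−ρ)(1−ρ^(K+1))]
Numerator: 0.9859·(1 − 6·0.931533 + 5·0.918413) = 0.002825
Denominator: (0.01408)·(0.081587) = 0.001149
L = 0.002825/0.001149 = 2.4586

Final: 2.4586
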